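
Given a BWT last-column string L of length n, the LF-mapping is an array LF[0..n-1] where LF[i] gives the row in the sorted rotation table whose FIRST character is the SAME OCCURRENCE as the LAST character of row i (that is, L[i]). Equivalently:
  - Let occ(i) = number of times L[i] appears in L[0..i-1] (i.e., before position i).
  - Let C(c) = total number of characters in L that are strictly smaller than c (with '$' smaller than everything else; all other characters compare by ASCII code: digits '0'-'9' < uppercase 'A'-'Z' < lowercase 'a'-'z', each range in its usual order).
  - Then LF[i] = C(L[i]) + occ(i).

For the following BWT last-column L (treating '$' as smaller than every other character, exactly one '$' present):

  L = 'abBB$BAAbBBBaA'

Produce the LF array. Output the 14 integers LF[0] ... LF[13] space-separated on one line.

Answer: 10 12 4 5 0 6 1 2 13 7 8 9 11 3

Derivation:
Char counts: '$':1, 'A':3, 'B':6, 'a':2, 'b':2
C (first-col start): C('$')=0, C('A')=1, C('B')=4, C('a')=10, C('b')=12
L[0]='a': occ=0, LF[0]=C('a')+0=10+0=10
L[1]='b': occ=0, LF[1]=C('b')+0=12+0=12
L[2]='B': occ=0, LF[2]=C('B')+0=4+0=4
L[3]='B': occ=1, LF[3]=C('B')+1=4+1=5
L[4]='$': occ=0, LF[4]=C('$')+0=0+0=0
L[5]='B': occ=2, LF[5]=C('B')+2=4+2=6
L[6]='A': occ=0, LF[6]=C('A')+0=1+0=1
L[7]='A': occ=1, LF[7]=C('A')+1=1+1=2
L[8]='b': occ=1, LF[8]=C('b')+1=12+1=13
L[9]='B': occ=3, LF[9]=C('B')+3=4+3=7
L[10]='B': occ=4, LF[10]=C('B')+4=4+4=8
L[11]='B': occ=5, LF[11]=C('B')+5=4+5=9
L[12]='a': occ=1, LF[12]=C('a')+1=10+1=11
L[13]='A': occ=2, LF[13]=C('A')+2=1+2=3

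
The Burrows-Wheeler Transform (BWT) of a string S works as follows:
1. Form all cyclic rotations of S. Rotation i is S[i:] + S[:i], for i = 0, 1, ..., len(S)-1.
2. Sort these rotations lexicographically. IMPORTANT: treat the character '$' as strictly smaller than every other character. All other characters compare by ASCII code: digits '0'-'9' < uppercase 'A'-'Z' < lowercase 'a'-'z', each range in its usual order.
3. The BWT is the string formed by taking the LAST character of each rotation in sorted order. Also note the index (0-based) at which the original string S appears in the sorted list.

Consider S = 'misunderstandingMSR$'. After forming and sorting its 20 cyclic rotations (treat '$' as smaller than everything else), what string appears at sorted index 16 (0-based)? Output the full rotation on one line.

All 20 rotations (rotation i = S[i:]+S[:i]):
  rot[0] = misunderstandingMSR$
  rot[1] = isunderstandingMSR$m
  rot[2] = sunderstandingMSR$mi
  rot[3] = understandingMSR$mis
  rot[4] = nderstandingMSR$misu
  rot[5] = derstandingMSR$misun
  rot[6] = erstandingMSR$misund
  rot[7] = rstandingMSR$misunde
  rot[8] = standingMSR$misunder
  rot[9] = tandingMSR$misunders
  rot[10] = andingMSR$misunderst
  rot[11] = ndingMSR$misundersta
  rot[12] = dingMSR$misunderstan
  rot[13] = ingMSR$misunderstand
  rot[14] = ngMSR$misunderstandi
  rot[15] = gMSR$misunderstandin
  rot[16] = MSR$misunderstanding
  rot[17] = SR$misunderstandingM
  rot[18] = R$misunderstandingMS
  rot[19] = $misunderstandingMSR
Sorted (with $ < everything):
  sorted[0] = $misunderstandingMSR
  sorted[1] = MSR$misunderstanding
  sorted[2] = R$misunderstandingMS
  sorted[3] = SR$misunderstandingM
  sorted[4] = andingMSR$misunderst
  sorted[5] = derstandingMSR$misun
  sorted[6] = dingMSR$misunderstan
  sorted[7] = erstandingMSR$misund
  sorted[8] = gMSR$misunderstandin
  sorted[9] = ingMSR$misunderstand
  sorted[10] = isunderstandingMSR$m
  sorted[11] = misunderstandingMSR$
  sorted[12] = nderstandingMSR$misu
  sorted[13] = ndingMSR$misundersta
  sorted[14] = ngMSR$misunderstandi
  sorted[15] = rstandingMSR$misunde
  sorted[16] = standingMSR$misunder
  sorted[17] = sunderstandingMSR$mi
  sorted[18] = tandingMSR$misunders
  sorted[19] = understandingMSR$mis
sorted[16] = standingMSR$misunder

Answer: standingMSR$misunder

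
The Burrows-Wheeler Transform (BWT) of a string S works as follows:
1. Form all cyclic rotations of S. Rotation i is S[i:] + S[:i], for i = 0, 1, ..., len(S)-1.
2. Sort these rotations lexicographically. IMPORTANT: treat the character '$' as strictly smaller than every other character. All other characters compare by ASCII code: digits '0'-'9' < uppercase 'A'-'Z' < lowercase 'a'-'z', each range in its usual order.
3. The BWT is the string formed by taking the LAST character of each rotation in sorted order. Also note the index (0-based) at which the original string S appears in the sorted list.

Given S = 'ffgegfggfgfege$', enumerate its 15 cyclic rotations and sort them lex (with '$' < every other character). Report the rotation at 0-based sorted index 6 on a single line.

All 15 rotations (rotation i = S[i:]+S[:i]):
  rot[0] = ffgegfggfgfege$
  rot[1] = fgegfggfgfege$f
  rot[2] = gegfggfgfege$ff
  rot[3] = egfggfgfege$ffg
  rot[4] = gfggfgfege$ffge
  rot[5] = fggfgfege$ffgeg
  rot[6] = ggfgfege$ffgegf
  rot[7] = gfgfege$ffgegfg
  rot[8] = fgfege$ffgegfgg
  rot[9] = gfege$ffgegfggf
  rot[10] = fege$ffgegfggfg
  rot[11] = ege$ffgegfggfgf
  rot[12] = ge$ffgegfggfgfe
  rot[13] = e$ffgegfggfgfeg
  rot[14] = $ffgegfggfgfege
Sorted (with $ < everything):
  sorted[0] = $ffgegfggfgfege
  sorted[1] = e$ffgegfggfgfeg
  sorted[2] = ege$ffgegfggfgf
  sorted[3] = egfggfgfege$ffg
  sorted[4] = fege$ffgegfggfg
  sorted[5] = ffgegfggfgfege$
  sorted[6] = fgegfggfgfege$f
  sorted[7] = fgfege$ffgegfgg
  sorted[8] = fggfgfege$ffgeg
  sorted[9] = ge$ffgegfggfgfe
  sorted[10] = gegfggfgfege$ff
  sorted[11] = gfege$ffgegfggf
  sorted[12] = gfgfege$ffgegfg
  sorted[13] = gfggfgfege$ffge
  sorted[14] = ggfgfege$ffgegf
sorted[6] = fgegfggfgfege$f

Answer: fgegfggfgfege$f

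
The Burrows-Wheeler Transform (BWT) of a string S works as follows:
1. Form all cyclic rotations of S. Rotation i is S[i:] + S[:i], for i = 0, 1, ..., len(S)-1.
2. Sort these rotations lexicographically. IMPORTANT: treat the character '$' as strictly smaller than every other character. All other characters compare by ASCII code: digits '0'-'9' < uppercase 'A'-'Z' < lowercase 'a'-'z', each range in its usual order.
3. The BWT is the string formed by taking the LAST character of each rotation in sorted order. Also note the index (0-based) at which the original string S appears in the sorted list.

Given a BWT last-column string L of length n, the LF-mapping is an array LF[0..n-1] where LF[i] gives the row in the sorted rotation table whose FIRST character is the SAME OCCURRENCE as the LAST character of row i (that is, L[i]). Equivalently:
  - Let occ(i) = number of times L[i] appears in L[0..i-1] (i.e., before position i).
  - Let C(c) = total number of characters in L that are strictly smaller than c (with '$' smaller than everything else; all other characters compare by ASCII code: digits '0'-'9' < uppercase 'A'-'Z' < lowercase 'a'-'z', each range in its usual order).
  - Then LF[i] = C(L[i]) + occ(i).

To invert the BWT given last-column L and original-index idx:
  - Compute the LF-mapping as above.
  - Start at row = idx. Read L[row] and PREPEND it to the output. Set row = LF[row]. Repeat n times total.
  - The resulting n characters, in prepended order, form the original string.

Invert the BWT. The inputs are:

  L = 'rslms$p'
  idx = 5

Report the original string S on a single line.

LF mapping: 4 5 1 2 6 0 3
Walk LF starting at row 5, prepending L[row]:
  step 1: row=5, L[5]='$', prepend. Next row=LF[5]=0
  step 2: row=0, L[0]='r', prepend. Next row=LF[0]=4
  step 3: row=4, L[4]='s', prepend. Next row=LF[4]=6
  step 4: row=6, L[6]='p', prepend. Next row=LF[6]=3
  step 5: row=3, L[3]='m', prepend. Next row=LF[3]=2
  step 6: row=2, L[2]='l', prepend. Next row=LF[2]=1
  step 7: row=1, L[1]='s', prepend. Next row=LF[1]=5
Reversed output: slmpsr$

Answer: slmpsr$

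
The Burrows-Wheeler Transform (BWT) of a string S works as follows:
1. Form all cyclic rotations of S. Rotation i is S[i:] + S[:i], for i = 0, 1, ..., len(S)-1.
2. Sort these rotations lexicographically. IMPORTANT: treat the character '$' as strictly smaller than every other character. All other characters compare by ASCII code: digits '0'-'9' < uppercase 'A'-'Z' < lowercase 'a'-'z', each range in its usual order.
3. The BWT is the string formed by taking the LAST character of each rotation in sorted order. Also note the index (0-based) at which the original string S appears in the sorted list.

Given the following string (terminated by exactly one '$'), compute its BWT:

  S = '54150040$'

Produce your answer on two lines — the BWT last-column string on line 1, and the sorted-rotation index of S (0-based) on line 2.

Answer: 04504051$
8

Derivation:
All 9 rotations (rotation i = S[i:]+S[:i]):
  rot[0] = 54150040$
  rot[1] = 4150040$5
  rot[2] = 150040$54
  rot[3] = 50040$541
  rot[4] = 0040$5415
  rot[5] = 040$54150
  rot[6] = 40$541500
  rot[7] = 0$5415004
  rot[8] = $54150040
Sorted (with $ < everything):
  sorted[0] = $54150040  (last char: '0')
  sorted[1] = 0$5415004  (last char: '4')
  sorted[2] = 0040$5415  (last char: '5')
  sorted[3] = 040$54150  (last char: '0')
  sorted[4] = 150040$54  (last char: '4')
  sorted[5] = 40$541500  (last char: '0')
  sorted[6] = 4150040$5  (last char: '5')
  sorted[7] = 50040$541  (last char: '1')
  sorted[8] = 54150040$  (last char: '$')
Last column: 04504051$
Original string S is at sorted index 8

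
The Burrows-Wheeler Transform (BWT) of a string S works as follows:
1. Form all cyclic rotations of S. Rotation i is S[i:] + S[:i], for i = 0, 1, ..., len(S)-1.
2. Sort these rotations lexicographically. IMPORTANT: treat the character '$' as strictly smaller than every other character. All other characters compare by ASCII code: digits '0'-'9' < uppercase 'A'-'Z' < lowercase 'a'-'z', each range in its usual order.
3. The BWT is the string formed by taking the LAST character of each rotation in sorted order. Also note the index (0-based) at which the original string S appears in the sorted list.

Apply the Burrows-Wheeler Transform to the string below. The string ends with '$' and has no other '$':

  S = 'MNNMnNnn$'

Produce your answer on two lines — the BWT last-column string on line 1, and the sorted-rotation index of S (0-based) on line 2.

Answer: n$NNMnnMN
1

Derivation:
All 9 rotations (rotation i = S[i:]+S[:i]):
  rot[0] = MNNMnNnn$
  rot[1] = NNMnNnn$M
  rot[2] = NMnNnn$MN
  rot[3] = MnNnn$MNN
  rot[4] = nNnn$MNNM
  rot[5] = Nnn$MNNMn
  rot[6] = nn$MNNMnN
  rot[7] = n$MNNMnNn
  rot[8] = $MNNMnNnn
Sorted (with $ < everything):
  sorted[0] = $MNNMnNnn  (last char: 'n')
  sorted[1] = MNNMnNnn$  (last char: '$')
  sorted[2] = MnNnn$MNN  (last char: 'N')
  sorted[3] = NMnNnn$MN  (last char: 'N')
  sorted[4] = NNMnNnn$M  (last char: 'M')
  sorted[5] = Nnn$MNNMn  (last char: 'n')
  sorted[6] = n$MNNMnNn  (last char: 'n')
  sorted[7] = nNnn$MNNM  (last char: 'M')
  sorted[8] = nn$MNNMnN  (last char: 'N')
Last column: n$NNMnnMN
Original string S is at sorted index 1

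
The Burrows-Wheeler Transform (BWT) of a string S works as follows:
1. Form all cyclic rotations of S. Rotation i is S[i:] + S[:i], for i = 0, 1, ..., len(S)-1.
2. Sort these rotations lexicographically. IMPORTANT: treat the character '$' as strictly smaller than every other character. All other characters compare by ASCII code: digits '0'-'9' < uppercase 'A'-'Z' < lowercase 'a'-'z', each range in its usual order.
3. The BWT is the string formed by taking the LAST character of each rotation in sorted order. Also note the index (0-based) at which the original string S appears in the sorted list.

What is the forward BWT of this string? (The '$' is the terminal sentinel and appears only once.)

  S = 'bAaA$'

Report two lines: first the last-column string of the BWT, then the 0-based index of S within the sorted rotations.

Answer: AabA$
4

Derivation:
All 5 rotations (rotation i = S[i:]+S[:i]):
  rot[0] = bAaA$
  rot[1] = AaA$b
  rot[2] = aA$bA
  rot[3] = A$bAa
  rot[4] = $bAaA
Sorted (with $ < everything):
  sorted[0] = $bAaA  (last char: 'A')
  sorted[1] = A$bAa  (last char: 'a')
  sorted[2] = AaA$b  (last char: 'b')
  sorted[3] = aA$bA  (last char: 'A')
  sorted[4] = bAaA$  (last char: '$')
Last column: AabA$
Original string S is at sorted index 4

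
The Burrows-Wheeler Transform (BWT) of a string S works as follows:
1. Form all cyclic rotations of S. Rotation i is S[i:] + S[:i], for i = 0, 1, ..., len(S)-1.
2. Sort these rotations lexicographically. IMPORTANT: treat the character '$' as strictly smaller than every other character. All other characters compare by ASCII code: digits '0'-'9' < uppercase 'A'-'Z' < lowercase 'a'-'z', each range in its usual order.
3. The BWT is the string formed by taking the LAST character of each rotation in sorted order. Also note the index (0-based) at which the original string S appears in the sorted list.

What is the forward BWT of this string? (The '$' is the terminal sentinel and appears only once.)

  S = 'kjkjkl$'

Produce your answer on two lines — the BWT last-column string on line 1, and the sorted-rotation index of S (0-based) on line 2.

All 7 rotations (rotation i = S[i:]+S[:i]):
  rot[0] = kjkjkl$
  rot[1] = jkjkl$k
  rot[2] = kjkl$kj
  rot[3] = jkl$kjk
  rot[4] = kl$kjkj
  rot[5] = l$kjkjk
  rot[6] = $kjkjkl
Sorted (with $ < everything):
  sorted[0] = $kjkjkl  (last char: 'l')
  sorted[1] = jkjkl$k  (last char: 'k')
  sorted[2] = jkl$kjk  (last char: 'k')
  sorted[3] = kjkjkl$  (last char: '$')
  sorted[4] = kjkl$kj  (last char: 'j')
  sorted[5] = kl$kjkj  (last char: 'j')
  sorted[6] = l$kjkjk  (last char: 'k')
Last column: lkk$jjk
Original string S is at sorted index 3

Answer: lkk$jjk
3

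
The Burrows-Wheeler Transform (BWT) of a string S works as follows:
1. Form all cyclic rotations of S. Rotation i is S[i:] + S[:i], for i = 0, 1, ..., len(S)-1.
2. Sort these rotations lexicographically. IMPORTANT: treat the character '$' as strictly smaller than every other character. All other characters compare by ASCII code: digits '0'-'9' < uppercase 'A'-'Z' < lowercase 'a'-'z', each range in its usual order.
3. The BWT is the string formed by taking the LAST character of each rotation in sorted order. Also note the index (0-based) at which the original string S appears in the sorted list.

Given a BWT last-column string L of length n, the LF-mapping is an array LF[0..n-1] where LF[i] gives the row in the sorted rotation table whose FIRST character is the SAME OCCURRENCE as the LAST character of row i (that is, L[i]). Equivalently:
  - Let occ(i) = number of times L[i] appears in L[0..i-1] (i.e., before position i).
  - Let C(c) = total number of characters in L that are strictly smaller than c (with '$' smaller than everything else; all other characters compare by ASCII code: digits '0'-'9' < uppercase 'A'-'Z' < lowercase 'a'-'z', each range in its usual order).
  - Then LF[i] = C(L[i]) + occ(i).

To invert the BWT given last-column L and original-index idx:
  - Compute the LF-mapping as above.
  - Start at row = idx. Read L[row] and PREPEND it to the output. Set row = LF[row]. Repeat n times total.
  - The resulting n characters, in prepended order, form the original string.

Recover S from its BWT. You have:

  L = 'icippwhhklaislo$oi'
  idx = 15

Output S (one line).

LF mapping: 5 2 6 14 15 17 3 4 9 10 1 7 16 11 12 0 13 8
Walk LF starting at row 15, prepending L[row]:
  step 1: row=15, L[15]='$', prepend. Next row=LF[15]=0
  step 2: row=0, L[0]='i', prepend. Next row=LF[0]=5
  step 3: row=5, L[5]='w', prepend. Next row=LF[5]=17
  step 4: row=17, L[17]='i', prepend. Next row=LF[17]=8
  step 5: row=8, L[8]='k', prepend. Next row=LF[8]=9
  step 6: row=9, L[9]='l', prepend. Next row=LF[9]=10
  step 7: row=10, L[10]='a', prepend. Next row=LF[10]=1
  step 8: row=1, L[1]='c', prepend. Next row=LF[1]=2
  step 9: row=2, L[2]='i', prepend. Next row=LF[2]=6
  step 10: row=6, L[6]='h', prepend. Next row=LF[6]=3
  step 11: row=3, L[3]='p', prepend. Next row=LF[3]=14
  step 12: row=14, L[14]='o', prepend. Next row=LF[14]=12
  step 13: row=12, L[12]='s', prepend. Next row=LF[12]=16
  step 14: row=16, L[16]='o', prepend. Next row=LF[16]=13
  step 15: row=13, L[13]='l', prepend. Next row=LF[13]=11
  step 16: row=11, L[11]='i', prepend. Next row=LF[11]=7
  step 17: row=7, L[7]='h', prepend. Next row=LF[7]=4
  step 18: row=4, L[4]='p', prepend. Next row=LF[4]=15
Reversed output: philosophicalkiwi$

Answer: philosophicalkiwi$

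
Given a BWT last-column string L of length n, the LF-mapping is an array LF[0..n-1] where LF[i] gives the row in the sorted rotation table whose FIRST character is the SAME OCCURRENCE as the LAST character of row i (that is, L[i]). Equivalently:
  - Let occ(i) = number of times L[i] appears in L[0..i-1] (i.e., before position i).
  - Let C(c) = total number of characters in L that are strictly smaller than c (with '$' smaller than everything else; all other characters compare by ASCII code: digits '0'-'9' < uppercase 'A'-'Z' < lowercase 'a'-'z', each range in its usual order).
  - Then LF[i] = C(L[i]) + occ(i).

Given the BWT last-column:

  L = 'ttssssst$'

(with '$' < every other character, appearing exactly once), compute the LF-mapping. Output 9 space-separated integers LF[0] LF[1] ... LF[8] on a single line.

Char counts: '$':1, 's':5, 't':3
C (first-col start): C('$')=0, C('s')=1, C('t')=6
L[0]='t': occ=0, LF[0]=C('t')+0=6+0=6
L[1]='t': occ=1, LF[1]=C('t')+1=6+1=7
L[2]='s': occ=0, LF[2]=C('s')+0=1+0=1
L[3]='s': occ=1, LF[3]=C('s')+1=1+1=2
L[4]='s': occ=2, LF[4]=C('s')+2=1+2=3
L[5]='s': occ=3, LF[5]=C('s')+3=1+3=4
L[6]='s': occ=4, LF[6]=C('s')+4=1+4=5
L[7]='t': occ=2, LF[7]=C('t')+2=6+2=8
L[8]='$': occ=0, LF[8]=C('$')+0=0+0=0

Answer: 6 7 1 2 3 4 5 8 0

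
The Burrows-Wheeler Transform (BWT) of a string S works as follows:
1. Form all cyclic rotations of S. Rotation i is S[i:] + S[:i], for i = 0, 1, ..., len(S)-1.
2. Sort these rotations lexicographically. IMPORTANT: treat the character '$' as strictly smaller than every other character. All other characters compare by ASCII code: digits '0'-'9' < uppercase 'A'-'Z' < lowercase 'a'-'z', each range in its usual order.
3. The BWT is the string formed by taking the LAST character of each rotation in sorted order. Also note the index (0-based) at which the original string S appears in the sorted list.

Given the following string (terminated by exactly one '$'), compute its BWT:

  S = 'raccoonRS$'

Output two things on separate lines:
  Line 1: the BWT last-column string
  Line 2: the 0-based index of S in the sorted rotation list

Answer: SnRracooc$
9

Derivation:
All 10 rotations (rotation i = S[i:]+S[:i]):
  rot[0] = raccoonRS$
  rot[1] = accoonRS$r
  rot[2] = ccoonRS$ra
  rot[3] = coonRS$rac
  rot[4] = oonRS$racc
  rot[5] = onRS$racco
  rot[6] = nRS$raccoo
  rot[7] = RS$raccoon
  rot[8] = S$raccoonR
  rot[9] = $raccoonRS
Sorted (with $ < everything):
  sorted[0] = $raccoonRS  (last char: 'S')
  sorted[1] = RS$raccoon  (last char: 'n')
  sorted[2] = S$raccoonR  (last char: 'R')
  sorted[3] = accoonRS$r  (last char: 'r')
  sorted[4] = ccoonRS$ra  (last char: 'a')
  sorted[5] = coonRS$rac  (last char: 'c')
  sorted[6] = nRS$raccoo  (last char: 'o')
  sorted[7] = onRS$racco  (last char: 'o')
  sorted[8] = oonRS$racc  (last char: 'c')
  sorted[9] = raccoonRS$  (last char: '$')
Last column: SnRracooc$
Original string S is at sorted index 9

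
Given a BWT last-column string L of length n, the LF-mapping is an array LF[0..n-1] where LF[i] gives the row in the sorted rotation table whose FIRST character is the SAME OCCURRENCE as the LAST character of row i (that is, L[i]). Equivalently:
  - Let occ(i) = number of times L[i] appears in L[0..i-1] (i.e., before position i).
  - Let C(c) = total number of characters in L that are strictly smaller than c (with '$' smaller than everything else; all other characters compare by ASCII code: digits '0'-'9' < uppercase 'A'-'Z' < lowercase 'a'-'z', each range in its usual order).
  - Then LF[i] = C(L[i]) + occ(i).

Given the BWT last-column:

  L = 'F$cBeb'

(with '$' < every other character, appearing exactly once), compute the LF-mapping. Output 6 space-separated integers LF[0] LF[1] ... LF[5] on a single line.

Char counts: '$':1, 'B':1, 'F':1, 'b':1, 'c':1, 'e':1
C (first-col start): C('$')=0, C('B')=1, C('F')=2, C('b')=3, C('c')=4, C('e')=5
L[0]='F': occ=0, LF[0]=C('F')+0=2+0=2
L[1]='$': occ=0, LF[1]=C('$')+0=0+0=0
L[2]='c': occ=0, LF[2]=C('c')+0=4+0=4
L[3]='B': occ=0, LF[3]=C('B')+0=1+0=1
L[4]='e': occ=0, LF[4]=C('e')+0=5+0=5
L[5]='b': occ=0, LF[5]=C('b')+0=3+0=3

Answer: 2 0 4 1 5 3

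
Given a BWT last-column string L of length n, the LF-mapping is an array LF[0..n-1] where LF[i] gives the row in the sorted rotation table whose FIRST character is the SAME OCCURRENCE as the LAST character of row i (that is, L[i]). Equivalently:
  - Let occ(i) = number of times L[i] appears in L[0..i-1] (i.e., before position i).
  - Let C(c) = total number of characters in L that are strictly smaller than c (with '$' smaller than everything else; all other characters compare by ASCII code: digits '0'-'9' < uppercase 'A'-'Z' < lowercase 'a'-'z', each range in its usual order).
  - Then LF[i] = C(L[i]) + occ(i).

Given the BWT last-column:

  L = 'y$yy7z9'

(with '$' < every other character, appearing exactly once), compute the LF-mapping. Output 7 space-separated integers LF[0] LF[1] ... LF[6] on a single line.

Char counts: '$':1, '7':1, '9':1, 'y':3, 'z':1
C (first-col start): C('$')=0, C('7')=1, C('9')=2, C('y')=3, C('z')=6
L[0]='y': occ=0, LF[0]=C('y')+0=3+0=3
L[1]='$': occ=0, LF[1]=C('$')+0=0+0=0
L[2]='y': occ=1, LF[2]=C('y')+1=3+1=4
L[3]='y': occ=2, LF[3]=C('y')+2=3+2=5
L[4]='7': occ=0, LF[4]=C('7')+0=1+0=1
L[5]='z': occ=0, LF[5]=C('z')+0=6+0=6
L[6]='9': occ=0, LF[6]=C('9')+0=2+0=2

Answer: 3 0 4 5 1 6 2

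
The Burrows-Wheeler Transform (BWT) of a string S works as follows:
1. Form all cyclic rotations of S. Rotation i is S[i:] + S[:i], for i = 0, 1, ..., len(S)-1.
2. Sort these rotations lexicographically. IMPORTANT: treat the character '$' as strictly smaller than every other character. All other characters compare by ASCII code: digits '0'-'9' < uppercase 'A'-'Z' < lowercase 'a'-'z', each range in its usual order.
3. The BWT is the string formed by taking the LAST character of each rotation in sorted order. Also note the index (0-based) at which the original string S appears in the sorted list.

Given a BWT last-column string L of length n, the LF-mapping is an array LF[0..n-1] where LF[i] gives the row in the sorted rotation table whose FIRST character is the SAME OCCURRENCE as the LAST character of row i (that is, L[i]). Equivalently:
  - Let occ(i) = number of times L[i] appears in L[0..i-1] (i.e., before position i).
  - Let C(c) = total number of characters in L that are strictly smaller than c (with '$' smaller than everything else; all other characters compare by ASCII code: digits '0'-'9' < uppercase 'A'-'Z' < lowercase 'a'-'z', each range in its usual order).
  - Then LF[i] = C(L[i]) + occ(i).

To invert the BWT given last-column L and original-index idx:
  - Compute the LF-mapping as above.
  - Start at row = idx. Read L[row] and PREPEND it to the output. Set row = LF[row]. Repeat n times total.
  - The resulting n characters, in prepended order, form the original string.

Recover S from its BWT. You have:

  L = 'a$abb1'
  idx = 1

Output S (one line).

LF mapping: 2 0 3 4 5 1
Walk LF starting at row 1, prepending L[row]:
  step 1: row=1, L[1]='$', prepend. Next row=LF[1]=0
  step 2: row=0, L[0]='a', prepend. Next row=LF[0]=2
  step 3: row=2, L[2]='a', prepend. Next row=LF[2]=3
  step 4: row=3, L[3]='b', prepend. Next row=LF[3]=4
  step 5: row=4, L[4]='b', prepend. Next row=LF[4]=5
  step 6: row=5, L[5]='1', prepend. Next row=LF[5]=1
Reversed output: 1bbaa$

Answer: 1bbaa$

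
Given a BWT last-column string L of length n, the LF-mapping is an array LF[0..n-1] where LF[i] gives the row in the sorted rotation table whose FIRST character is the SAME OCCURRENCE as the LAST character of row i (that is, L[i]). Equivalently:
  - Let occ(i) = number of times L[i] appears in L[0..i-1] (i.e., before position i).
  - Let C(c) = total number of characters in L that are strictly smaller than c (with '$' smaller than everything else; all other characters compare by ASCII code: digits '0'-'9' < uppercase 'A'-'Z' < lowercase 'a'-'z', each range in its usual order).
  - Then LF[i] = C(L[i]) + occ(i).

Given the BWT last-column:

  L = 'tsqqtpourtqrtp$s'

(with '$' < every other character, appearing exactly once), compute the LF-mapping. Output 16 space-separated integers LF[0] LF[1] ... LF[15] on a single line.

Answer: 11 9 4 5 12 2 1 15 7 13 6 8 14 3 0 10

Derivation:
Char counts: '$':1, 'o':1, 'p':2, 'q':3, 'r':2, 's':2, 't':4, 'u':1
C (first-col start): C('$')=0, C('o')=1, C('p')=2, C('q')=4, C('r')=7, C('s')=9, C('t')=11, C('u')=15
L[0]='t': occ=0, LF[0]=C('t')+0=11+0=11
L[1]='s': occ=0, LF[1]=C('s')+0=9+0=9
L[2]='q': occ=0, LF[2]=C('q')+0=4+0=4
L[3]='q': occ=1, LF[3]=C('q')+1=4+1=5
L[4]='t': occ=1, LF[4]=C('t')+1=11+1=12
L[5]='p': occ=0, LF[5]=C('p')+0=2+0=2
L[6]='o': occ=0, LF[6]=C('o')+0=1+0=1
L[7]='u': occ=0, LF[7]=C('u')+0=15+0=15
L[8]='r': occ=0, LF[8]=C('r')+0=7+0=7
L[9]='t': occ=2, LF[9]=C('t')+2=11+2=13
L[10]='q': occ=2, LF[10]=C('q')+2=4+2=6
L[11]='r': occ=1, LF[11]=C('r')+1=7+1=8
L[12]='t': occ=3, LF[12]=C('t')+3=11+3=14
L[13]='p': occ=1, LF[13]=C('p')+1=2+1=3
L[14]='$': occ=0, LF[14]=C('$')+0=0+0=0
L[15]='s': occ=1, LF[15]=C('s')+1=9+1=10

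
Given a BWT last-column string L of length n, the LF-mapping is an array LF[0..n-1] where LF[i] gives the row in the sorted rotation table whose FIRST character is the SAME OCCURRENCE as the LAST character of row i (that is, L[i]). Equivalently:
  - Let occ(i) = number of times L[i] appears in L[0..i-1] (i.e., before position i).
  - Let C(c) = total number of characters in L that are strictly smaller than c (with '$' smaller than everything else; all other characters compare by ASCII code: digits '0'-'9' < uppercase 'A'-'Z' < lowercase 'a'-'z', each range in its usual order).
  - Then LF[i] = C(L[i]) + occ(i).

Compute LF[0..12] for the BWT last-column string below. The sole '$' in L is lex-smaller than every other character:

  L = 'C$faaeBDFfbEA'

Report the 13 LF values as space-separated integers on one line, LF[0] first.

Answer: 3 0 11 7 8 10 2 4 6 12 9 5 1

Derivation:
Char counts: '$':1, 'A':1, 'B':1, 'C':1, 'D':1, 'E':1, 'F':1, 'a':2, 'b':1, 'e':1, 'f':2
C (first-col start): C('$')=0, C('A')=1, C('B')=2, C('C')=3, C('D')=4, C('E')=5, C('F')=6, C('a')=7, C('b')=9, C('e')=10, C('f')=11
L[0]='C': occ=0, LF[0]=C('C')+0=3+0=3
L[1]='$': occ=0, LF[1]=C('$')+0=0+0=0
L[2]='f': occ=0, LF[2]=C('f')+0=11+0=11
L[3]='a': occ=0, LF[3]=C('a')+0=7+0=7
L[4]='a': occ=1, LF[4]=C('a')+1=7+1=8
L[5]='e': occ=0, LF[5]=C('e')+0=10+0=10
L[6]='B': occ=0, LF[6]=C('B')+0=2+0=2
L[7]='D': occ=0, LF[7]=C('D')+0=4+0=4
L[8]='F': occ=0, LF[8]=C('F')+0=6+0=6
L[9]='f': occ=1, LF[9]=C('f')+1=11+1=12
L[10]='b': occ=0, LF[10]=C('b')+0=9+0=9
L[11]='E': occ=0, LF[11]=C('E')+0=5+0=5
L[12]='A': occ=0, LF[12]=C('A')+0=1+0=1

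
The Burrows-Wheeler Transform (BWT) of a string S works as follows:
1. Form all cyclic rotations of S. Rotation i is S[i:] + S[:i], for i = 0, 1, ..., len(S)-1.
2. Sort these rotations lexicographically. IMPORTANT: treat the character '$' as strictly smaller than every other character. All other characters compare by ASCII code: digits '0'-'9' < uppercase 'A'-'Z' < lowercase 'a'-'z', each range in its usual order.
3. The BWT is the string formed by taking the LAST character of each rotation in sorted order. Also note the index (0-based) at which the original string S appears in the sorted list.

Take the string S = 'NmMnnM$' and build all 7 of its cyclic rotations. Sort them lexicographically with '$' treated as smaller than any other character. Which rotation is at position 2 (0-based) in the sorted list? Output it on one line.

All 7 rotations (rotation i = S[i:]+S[:i]):
  rot[0] = NmMnnM$
  rot[1] = mMnnM$N
  rot[2] = MnnM$Nm
  rot[3] = nnM$NmM
  rot[4] = nM$NmMn
  rot[5] = M$NmMnn
  rot[6] = $NmMnnM
Sorted (with $ < everything):
  sorted[0] = $NmMnnM
  sorted[1] = M$NmMnn
  sorted[2] = MnnM$Nm
  sorted[3] = NmMnnM$
  sorted[4] = mMnnM$N
  sorted[5] = nM$NmMn
  sorted[6] = nnM$NmM
sorted[2] = MnnM$Nm

Answer: MnnM$Nm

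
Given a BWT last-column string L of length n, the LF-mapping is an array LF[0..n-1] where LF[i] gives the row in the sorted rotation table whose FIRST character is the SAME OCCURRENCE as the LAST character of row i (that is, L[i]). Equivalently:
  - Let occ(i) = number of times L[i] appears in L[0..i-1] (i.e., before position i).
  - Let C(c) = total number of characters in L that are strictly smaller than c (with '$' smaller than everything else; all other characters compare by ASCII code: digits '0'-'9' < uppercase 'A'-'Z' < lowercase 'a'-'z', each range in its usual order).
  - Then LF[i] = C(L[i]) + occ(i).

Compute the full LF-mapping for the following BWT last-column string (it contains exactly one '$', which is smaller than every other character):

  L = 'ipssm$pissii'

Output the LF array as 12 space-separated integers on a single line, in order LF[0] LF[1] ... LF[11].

Char counts: '$':1, 'i':4, 'm':1, 'p':2, 's':4
C (first-col start): C('$')=0, C('i')=1, C('m')=5, C('p')=6, C('s')=8
L[0]='i': occ=0, LF[0]=C('i')+0=1+0=1
L[1]='p': occ=0, LF[1]=C('p')+0=6+0=6
L[2]='s': occ=0, LF[2]=C('s')+0=8+0=8
L[3]='s': occ=1, LF[3]=C('s')+1=8+1=9
L[4]='m': occ=0, LF[4]=C('m')+0=5+0=5
L[5]='$': occ=0, LF[5]=C('$')+0=0+0=0
L[6]='p': occ=1, LF[6]=C('p')+1=6+1=7
L[7]='i': occ=1, LF[7]=C('i')+1=1+1=2
L[8]='s': occ=2, LF[8]=C('s')+2=8+2=10
L[9]='s': occ=3, LF[9]=C('s')+3=8+3=11
L[10]='i': occ=2, LF[10]=C('i')+2=1+2=3
L[11]='i': occ=3, LF[11]=C('i')+3=1+3=4

Answer: 1 6 8 9 5 0 7 2 10 11 3 4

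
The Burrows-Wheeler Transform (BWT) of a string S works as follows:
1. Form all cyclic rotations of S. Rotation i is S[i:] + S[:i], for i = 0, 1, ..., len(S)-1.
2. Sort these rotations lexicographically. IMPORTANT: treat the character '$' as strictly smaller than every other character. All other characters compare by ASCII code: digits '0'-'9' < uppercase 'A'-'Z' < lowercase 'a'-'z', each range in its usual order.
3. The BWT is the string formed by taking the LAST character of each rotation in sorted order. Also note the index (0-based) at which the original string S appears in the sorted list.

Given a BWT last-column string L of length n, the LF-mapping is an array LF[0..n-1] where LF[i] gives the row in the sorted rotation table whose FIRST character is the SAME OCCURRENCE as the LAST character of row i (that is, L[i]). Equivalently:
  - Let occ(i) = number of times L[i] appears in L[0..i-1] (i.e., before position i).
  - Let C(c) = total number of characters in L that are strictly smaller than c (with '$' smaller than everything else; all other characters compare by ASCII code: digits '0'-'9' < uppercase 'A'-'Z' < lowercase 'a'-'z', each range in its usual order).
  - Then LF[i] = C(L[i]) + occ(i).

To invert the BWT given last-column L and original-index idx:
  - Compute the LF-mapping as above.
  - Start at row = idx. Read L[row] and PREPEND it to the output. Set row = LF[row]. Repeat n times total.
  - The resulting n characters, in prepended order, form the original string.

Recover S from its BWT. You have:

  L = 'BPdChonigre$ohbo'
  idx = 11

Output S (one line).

LF mapping: 1 3 5 2 8 12 11 10 7 15 6 0 13 9 4 14
Walk LF starting at row 11, prepending L[row]:
  step 1: row=11, L[11]='$', prepend. Next row=LF[11]=0
  step 2: row=0, L[0]='B', prepend. Next row=LF[0]=1
  step 3: row=1, L[1]='P', prepend. Next row=LF[1]=3
  step 4: row=3, L[3]='C', prepend. Next row=LF[3]=2
  step 5: row=2, L[2]='d', prepend. Next row=LF[2]=5
  step 6: row=5, L[5]='o', prepend. Next row=LF[5]=12
  step 7: row=12, L[12]='o', prepend. Next row=LF[12]=13
  step 8: row=13, L[13]='h', prepend. Next row=LF[13]=9
  step 9: row=9, L[9]='r', prepend. Next row=LF[9]=15
  step 10: row=15, L[15]='o', prepend. Next row=LF[15]=14
  step 11: row=14, L[14]='b', prepend. Next row=LF[14]=4
  step 12: row=4, L[4]='h', prepend. Next row=LF[4]=8
  step 13: row=8, L[8]='g', prepend. Next row=LF[8]=7
  step 14: row=7, L[7]='i', prepend. Next row=LF[7]=10
  step 15: row=10, L[10]='e', prepend. Next row=LF[10]=6
  step 16: row=6, L[6]='n', prepend. Next row=LF[6]=11
Reversed output: neighborhoodCPB$

Answer: neighborhoodCPB$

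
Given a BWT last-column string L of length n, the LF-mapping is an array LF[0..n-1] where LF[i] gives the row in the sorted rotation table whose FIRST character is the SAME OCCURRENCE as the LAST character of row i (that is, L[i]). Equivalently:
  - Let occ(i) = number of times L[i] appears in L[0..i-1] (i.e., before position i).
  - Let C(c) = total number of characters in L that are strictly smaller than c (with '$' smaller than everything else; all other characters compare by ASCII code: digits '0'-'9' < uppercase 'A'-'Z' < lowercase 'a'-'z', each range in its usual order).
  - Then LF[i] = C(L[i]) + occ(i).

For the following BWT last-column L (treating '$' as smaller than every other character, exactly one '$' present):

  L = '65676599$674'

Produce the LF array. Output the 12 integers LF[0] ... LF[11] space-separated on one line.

Char counts: '$':1, '4':1, '5':2, '6':4, '7':2, '9':2
C (first-col start): C('$')=0, C('4')=1, C('5')=2, C('6')=4, C('7')=8, C('9')=10
L[0]='6': occ=0, LF[0]=C('6')+0=4+0=4
L[1]='5': occ=0, LF[1]=C('5')+0=2+0=2
L[2]='6': occ=1, LF[2]=C('6')+1=4+1=5
L[3]='7': occ=0, LF[3]=C('7')+0=8+0=8
L[4]='6': occ=2, LF[4]=C('6')+2=4+2=6
L[5]='5': occ=1, LF[5]=C('5')+1=2+1=3
L[6]='9': occ=0, LF[6]=C('9')+0=10+0=10
L[7]='9': occ=1, LF[7]=C('9')+1=10+1=11
L[8]='$': occ=0, LF[8]=C('$')+0=0+0=0
L[9]='6': occ=3, LF[9]=C('6')+3=4+3=7
L[10]='7': occ=1, LF[10]=C('7')+1=8+1=9
L[11]='4': occ=0, LF[11]=C('4')+0=1+0=1

Answer: 4 2 5 8 6 3 10 11 0 7 9 1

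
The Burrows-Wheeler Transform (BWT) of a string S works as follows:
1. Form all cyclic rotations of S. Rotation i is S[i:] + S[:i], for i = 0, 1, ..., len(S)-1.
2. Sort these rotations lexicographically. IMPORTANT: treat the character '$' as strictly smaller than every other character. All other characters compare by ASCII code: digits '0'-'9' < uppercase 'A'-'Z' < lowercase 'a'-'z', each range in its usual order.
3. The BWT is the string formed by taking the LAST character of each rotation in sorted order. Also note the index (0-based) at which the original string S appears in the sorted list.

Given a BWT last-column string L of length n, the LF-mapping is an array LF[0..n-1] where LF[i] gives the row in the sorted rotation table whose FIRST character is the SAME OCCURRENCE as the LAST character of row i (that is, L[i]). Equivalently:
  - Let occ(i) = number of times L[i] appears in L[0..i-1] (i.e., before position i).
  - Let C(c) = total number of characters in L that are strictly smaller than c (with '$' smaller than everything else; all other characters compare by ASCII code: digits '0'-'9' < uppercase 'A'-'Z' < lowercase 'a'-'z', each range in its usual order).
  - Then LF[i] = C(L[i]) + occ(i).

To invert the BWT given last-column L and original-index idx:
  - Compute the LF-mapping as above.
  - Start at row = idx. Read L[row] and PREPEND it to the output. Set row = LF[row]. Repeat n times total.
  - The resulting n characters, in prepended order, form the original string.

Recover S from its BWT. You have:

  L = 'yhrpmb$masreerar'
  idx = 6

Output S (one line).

Answer: hammerraspberry$

Derivation:
LF mapping: 15 6 10 9 7 3 0 8 1 14 11 4 5 12 2 13
Walk LF starting at row 6, prepending L[row]:
  step 1: row=6, L[6]='$', prepend. Next row=LF[6]=0
  step 2: row=0, L[0]='y', prepend. Next row=LF[0]=15
  step 3: row=15, L[15]='r', prepend. Next row=LF[15]=13
  step 4: row=13, L[13]='r', prepend. Next row=LF[13]=12
  step 5: row=12, L[12]='e', prepend. Next row=LF[12]=5
  step 6: row=5, L[5]='b', prepend. Next row=LF[5]=3
  step 7: row=3, L[3]='p', prepend. Next row=LF[3]=9
  step 8: row=9, L[9]='s', prepend. Next row=LF[9]=14
  step 9: row=14, L[14]='a', prepend. Next row=LF[14]=2
  step 10: row=2, L[2]='r', prepend. Next row=LF[2]=10
  step 11: row=10, L[10]='r', prepend. Next row=LF[10]=11
  step 12: row=11, L[11]='e', prepend. Next row=LF[11]=4
  step 13: row=4, L[4]='m', prepend. Next row=LF[4]=7
  step 14: row=7, L[7]='m', prepend. Next row=LF[7]=8
  step 15: row=8, L[8]='a', prepend. Next row=LF[8]=1
  step 16: row=1, L[1]='h', prepend. Next row=LF[1]=6
Reversed output: hammerraspberry$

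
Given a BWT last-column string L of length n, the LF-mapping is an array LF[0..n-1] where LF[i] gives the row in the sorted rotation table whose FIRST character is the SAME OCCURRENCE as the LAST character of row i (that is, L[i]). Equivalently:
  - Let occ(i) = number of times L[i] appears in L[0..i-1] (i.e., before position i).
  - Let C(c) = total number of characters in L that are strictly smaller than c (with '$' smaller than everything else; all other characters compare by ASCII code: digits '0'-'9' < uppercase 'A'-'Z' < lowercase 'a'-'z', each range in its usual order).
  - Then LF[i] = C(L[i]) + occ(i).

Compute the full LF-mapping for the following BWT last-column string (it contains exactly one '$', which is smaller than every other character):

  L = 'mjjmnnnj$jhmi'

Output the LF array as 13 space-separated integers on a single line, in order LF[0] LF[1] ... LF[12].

Char counts: '$':1, 'h':1, 'i':1, 'j':4, 'm':3, 'n':3
C (first-col start): C('$')=0, C('h')=1, C('i')=2, C('j')=3, C('m')=7, C('n')=10
L[0]='m': occ=0, LF[0]=C('m')+0=7+0=7
L[1]='j': occ=0, LF[1]=C('j')+0=3+0=3
L[2]='j': occ=1, LF[2]=C('j')+1=3+1=4
L[3]='m': occ=1, LF[3]=C('m')+1=7+1=8
L[4]='n': occ=0, LF[4]=C('n')+0=10+0=10
L[5]='n': occ=1, LF[5]=C('n')+1=10+1=11
L[6]='n': occ=2, LF[6]=C('n')+2=10+2=12
L[7]='j': occ=2, LF[7]=C('j')+2=3+2=5
L[8]='$': occ=0, LF[8]=C('$')+0=0+0=0
L[9]='j': occ=3, LF[9]=C('j')+3=3+3=6
L[10]='h': occ=0, LF[10]=C('h')+0=1+0=1
L[11]='m': occ=2, LF[11]=C('m')+2=7+2=9
L[12]='i': occ=0, LF[12]=C('i')+0=2+0=2

Answer: 7 3 4 8 10 11 12 5 0 6 1 9 2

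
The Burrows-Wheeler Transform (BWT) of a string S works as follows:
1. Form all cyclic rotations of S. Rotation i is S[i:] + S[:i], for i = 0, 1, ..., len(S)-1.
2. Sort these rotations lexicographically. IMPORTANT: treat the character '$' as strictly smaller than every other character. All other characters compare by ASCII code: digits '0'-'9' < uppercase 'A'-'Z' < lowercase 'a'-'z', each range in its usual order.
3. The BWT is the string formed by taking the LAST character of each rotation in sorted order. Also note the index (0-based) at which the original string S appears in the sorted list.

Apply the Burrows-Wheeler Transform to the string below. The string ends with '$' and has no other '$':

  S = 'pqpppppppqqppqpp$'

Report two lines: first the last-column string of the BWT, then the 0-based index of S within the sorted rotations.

All 17 rotations (rotation i = S[i:]+S[:i]):
  rot[0] = pqpppppppqqppqpp$
  rot[1] = qpppppppqqppqpp$p
  rot[2] = pppppppqqppqpp$pq
  rot[3] = ppppppqqppqpp$pqp
  rot[4] = pppppqqppqpp$pqpp
  rot[5] = ppppqqppqpp$pqppp
  rot[6] = pppqqppqpp$pqpppp
  rot[7] = ppqqppqpp$pqppppp
  rot[8] = pqqppqpp$pqpppppp
  rot[9] = qqppqpp$pqppppppp
  rot[10] = qppqpp$pqpppppppq
  rot[11] = ppqpp$pqpppppppqq
  rot[12] = pqpp$pqpppppppqqp
  rot[13] = qpp$pqpppppppqqpp
  rot[14] = pp$pqpppppppqqppq
  rot[15] = p$pqpppppppqqppqp
  rot[16] = $pqpppppppqqppqpp
Sorted (with $ < everything):
  sorted[0] = $pqpppppppqqppqpp  (last char: 'p')
  sorted[1] = p$pqpppppppqqppqp  (last char: 'p')
  sorted[2] = pp$pqpppppppqqppq  (last char: 'q')
  sorted[3] = pppppppqqppqpp$pq  (last char: 'q')
  sorted[4] = ppppppqqppqpp$pqp  (last char: 'p')
  sorted[5] = pppppqqppqpp$pqpp  (last char: 'p')
  sorted[6] = ppppqqppqpp$pqppp  (last char: 'p')
  sorted[7] = pppqqppqpp$pqpppp  (last char: 'p')
  sorted[8] = ppqpp$pqpppppppqq  (last char: 'q')
  sorted[9] = ppqqppqpp$pqppppp  (last char: 'p')
  sorted[10] = pqpp$pqpppppppqqp  (last char: 'p')
  sorted[11] = pqpppppppqqppqpp$  (last char: '$')
  sorted[12] = pqqppqpp$pqpppppp  (last char: 'p')
  sorted[13] = qpp$pqpppppppqqpp  (last char: 'p')
  sorted[14] = qpppppppqqppqpp$p  (last char: 'p')
  sorted[15] = qppqpp$pqpppppppq  (last char: 'q')
  sorted[16] = qqppqpp$pqppppppp  (last char: 'p')
Last column: ppqqppppqpp$pppqp
Original string S is at sorted index 11

Answer: ppqqppppqpp$pppqp
11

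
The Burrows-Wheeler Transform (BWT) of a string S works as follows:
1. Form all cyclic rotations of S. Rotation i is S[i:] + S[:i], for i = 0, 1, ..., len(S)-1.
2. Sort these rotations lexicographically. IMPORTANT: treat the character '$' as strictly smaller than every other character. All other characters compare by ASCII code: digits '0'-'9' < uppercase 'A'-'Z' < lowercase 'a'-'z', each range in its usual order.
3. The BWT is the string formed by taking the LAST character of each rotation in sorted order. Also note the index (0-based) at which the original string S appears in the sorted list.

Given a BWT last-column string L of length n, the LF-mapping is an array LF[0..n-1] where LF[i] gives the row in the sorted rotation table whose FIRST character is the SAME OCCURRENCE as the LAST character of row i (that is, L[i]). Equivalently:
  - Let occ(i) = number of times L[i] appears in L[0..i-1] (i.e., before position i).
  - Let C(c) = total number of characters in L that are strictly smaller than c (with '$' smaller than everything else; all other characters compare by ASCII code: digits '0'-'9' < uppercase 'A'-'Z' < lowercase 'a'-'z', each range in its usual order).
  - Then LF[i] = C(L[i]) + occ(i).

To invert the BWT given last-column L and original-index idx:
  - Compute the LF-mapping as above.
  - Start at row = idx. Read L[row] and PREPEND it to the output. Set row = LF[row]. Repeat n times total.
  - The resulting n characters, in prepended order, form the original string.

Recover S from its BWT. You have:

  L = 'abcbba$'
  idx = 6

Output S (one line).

LF mapping: 1 3 6 4 5 2 0
Walk LF starting at row 6, prepending L[row]:
  step 1: row=6, L[6]='$', prepend. Next row=LF[6]=0
  step 2: row=0, L[0]='a', prepend. Next row=LF[0]=1
  step 3: row=1, L[1]='b', prepend. Next row=LF[1]=3
  step 4: row=3, L[3]='b', prepend. Next row=LF[3]=4
  step 5: row=4, L[4]='b', prepend. Next row=LF[4]=5
  step 6: row=5, L[5]='a', prepend. Next row=LF[5]=2
  step 7: row=2, L[2]='c', prepend. Next row=LF[2]=6
Reversed output: cabbba$

Answer: cabbba$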